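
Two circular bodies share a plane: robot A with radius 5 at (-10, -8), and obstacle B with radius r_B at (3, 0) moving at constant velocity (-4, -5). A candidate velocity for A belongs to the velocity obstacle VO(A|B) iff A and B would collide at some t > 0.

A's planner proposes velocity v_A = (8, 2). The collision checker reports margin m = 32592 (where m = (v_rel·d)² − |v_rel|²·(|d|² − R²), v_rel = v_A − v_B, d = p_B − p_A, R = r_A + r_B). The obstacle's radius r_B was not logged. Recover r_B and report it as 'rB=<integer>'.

m = 32592
d = (13, 8);  v_rel = (12, 7),  |v_rel|² = 193
v_rel×d = (12)·(8) − (7)·(13) = 5
since m = R²·193 − 5²:  R² = (25 + 32592) / 193 = 169
R = √169 = 13  ⇒  r_B = 13 − 5 = 8

rB=8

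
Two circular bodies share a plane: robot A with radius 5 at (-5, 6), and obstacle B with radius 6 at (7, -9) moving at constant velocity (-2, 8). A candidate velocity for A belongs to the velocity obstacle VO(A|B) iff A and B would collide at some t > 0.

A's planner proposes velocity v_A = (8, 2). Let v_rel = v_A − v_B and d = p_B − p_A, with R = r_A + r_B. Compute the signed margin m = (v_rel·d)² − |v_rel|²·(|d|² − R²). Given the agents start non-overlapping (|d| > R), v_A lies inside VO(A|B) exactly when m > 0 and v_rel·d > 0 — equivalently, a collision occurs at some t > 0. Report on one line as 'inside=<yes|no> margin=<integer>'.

d = (12, -15),  |d|² = 369;  R = 5+6 = 11,  c = 369−11² = 248
v_rel = (10, -6),  |v_rel|² = 136;  v_rel·d = (10)·(12) + (-6)·(-15) = 210
136·t² − 420·t + 248 = 0  ⇒  m = 210² − 136·248 = 10372
m = 10372 > 0,  v_rel·d = 210 > 0  ⇒  inside

inside=yes margin=10372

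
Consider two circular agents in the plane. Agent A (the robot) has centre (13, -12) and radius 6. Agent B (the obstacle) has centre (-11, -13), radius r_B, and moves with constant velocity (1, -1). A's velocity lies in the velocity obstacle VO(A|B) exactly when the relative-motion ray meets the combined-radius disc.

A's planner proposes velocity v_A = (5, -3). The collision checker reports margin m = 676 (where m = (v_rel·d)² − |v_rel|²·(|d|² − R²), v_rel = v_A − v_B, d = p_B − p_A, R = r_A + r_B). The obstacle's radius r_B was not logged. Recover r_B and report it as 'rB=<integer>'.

m = 676
d = (-24, -1);  v_rel = (4, -2),  |v_rel|² = 20
v_rel×d = (4)·(-1) − (-2)·(-24) = -52
since m = R²·20 − (-52)²:  R² = (2704 + 676) / 20 = 169
R = √169 = 13  ⇒  r_B = 13 − 6 = 7

rB=7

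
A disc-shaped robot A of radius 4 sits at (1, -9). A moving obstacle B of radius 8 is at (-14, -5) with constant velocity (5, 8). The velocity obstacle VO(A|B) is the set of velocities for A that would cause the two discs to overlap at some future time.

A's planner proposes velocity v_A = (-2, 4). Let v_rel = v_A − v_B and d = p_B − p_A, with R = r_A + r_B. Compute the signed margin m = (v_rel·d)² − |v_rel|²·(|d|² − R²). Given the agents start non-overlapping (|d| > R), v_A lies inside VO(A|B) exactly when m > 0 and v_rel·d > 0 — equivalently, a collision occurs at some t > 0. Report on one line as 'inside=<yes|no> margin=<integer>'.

d = (-15, 4),  |d|² = 241;  R = 4+8 = 12,  c = 241−12² = 97
v_rel = (-7, -4),  |v_rel|² = 65;  v_rel·d = (-7)·(-15) + (-4)·(4) = 89
65·t² − 178·t + 97 = 0  ⇒  m = 89² − 65·97 = 1616
m = 1616 > 0,  v_rel·d = 89 > 0  ⇒  inside

inside=yes margin=1616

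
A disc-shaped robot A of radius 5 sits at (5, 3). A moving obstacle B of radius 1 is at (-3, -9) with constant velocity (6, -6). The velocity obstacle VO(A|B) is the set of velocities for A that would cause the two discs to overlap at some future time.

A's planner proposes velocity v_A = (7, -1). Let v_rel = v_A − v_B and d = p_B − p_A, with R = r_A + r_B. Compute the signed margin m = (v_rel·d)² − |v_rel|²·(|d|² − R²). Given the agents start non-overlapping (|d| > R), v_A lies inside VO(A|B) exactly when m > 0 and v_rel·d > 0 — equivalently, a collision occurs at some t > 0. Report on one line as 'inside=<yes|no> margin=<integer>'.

d = (-8, -12),  |d|² = 208;  R = 5+1 = 6,  c = 208−6² = 172
v_rel = (1, 5),  |v_rel|² = 26;  v_rel·d = (1)·(-8) + (5)·(-12) = -68
26·t² + 136·t + 172 = 0  ⇒  m = (-68)² − 26·172 = 152
m = 152 > 0,  v_rel·d = -68 < 0  ⇒  outside

inside=no margin=152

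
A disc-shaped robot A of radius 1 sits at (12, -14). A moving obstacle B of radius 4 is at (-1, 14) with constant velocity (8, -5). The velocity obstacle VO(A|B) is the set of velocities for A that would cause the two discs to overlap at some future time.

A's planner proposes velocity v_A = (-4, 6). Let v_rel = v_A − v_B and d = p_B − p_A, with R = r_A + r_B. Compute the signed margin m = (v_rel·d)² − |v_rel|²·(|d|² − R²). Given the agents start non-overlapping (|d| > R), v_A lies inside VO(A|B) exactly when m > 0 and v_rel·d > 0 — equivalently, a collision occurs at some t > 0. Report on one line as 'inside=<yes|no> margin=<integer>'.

d = (-13, 28),  |d|² = 953;  R = 1+4 = 5,  c = 953−5² = 928
v_rel = (-12, 11),  |v_rel|² = 265;  v_rel·d = (-12)·(-13) + (11)·(28) = 464
265·t² − 928·t + 928 = 0  ⇒  m = 464² − 265·928 = -30624
m = -30624 < 0,  v_rel·d = 464 > 0  ⇒  outside

inside=no margin=-30624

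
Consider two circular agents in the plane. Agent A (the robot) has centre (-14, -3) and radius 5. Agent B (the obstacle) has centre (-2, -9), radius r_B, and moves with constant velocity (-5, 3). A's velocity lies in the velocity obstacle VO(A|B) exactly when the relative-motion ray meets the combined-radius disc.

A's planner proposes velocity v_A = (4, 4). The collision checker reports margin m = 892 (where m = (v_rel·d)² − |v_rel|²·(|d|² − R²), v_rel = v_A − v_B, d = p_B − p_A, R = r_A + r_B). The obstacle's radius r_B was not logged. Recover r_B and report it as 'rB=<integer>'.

m = 892
d = (12, -6);  v_rel = (9, 1),  |v_rel|² = 82
v_rel×d = (9)·(-6) − (1)·(12) = -66
since m = R²·82 − (-66)²:  R² = (4356 + 892) / 82 = 64
R = √64 = 8  ⇒  r_B = 8 − 5 = 3

rB=3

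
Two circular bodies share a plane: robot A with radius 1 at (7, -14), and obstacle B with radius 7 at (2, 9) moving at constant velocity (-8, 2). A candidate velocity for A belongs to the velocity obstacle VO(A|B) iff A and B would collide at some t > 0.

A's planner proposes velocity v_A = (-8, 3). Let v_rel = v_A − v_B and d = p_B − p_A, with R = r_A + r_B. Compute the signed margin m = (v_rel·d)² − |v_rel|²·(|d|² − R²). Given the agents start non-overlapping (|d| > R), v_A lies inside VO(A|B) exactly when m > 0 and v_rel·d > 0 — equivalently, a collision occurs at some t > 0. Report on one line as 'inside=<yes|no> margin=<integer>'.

d = (-5, 23),  |d|² = 554;  R = 1+7 = 8,  c = 554−8² = 490
v_rel = (0, 1),  |v_rel|² = 1;  v_rel·d = (0)·(-5) + (1)·(23) = 23
1·t² − 46·t + 490 = 0  ⇒  m = 23² − 1·490 = 39
m = 39 > 0,  v_rel·d = 23 > 0  ⇒  inside

inside=yes margin=39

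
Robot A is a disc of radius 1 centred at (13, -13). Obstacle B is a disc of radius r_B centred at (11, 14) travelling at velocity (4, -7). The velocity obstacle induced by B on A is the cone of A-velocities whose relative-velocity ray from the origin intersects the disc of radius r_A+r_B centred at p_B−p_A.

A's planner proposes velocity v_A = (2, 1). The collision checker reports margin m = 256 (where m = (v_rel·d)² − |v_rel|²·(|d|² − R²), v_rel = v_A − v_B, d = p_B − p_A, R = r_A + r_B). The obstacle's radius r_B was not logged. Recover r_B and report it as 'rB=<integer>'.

m = 256
d = (-2, 27);  v_rel = (-2, 8),  |v_rel|² = 68
v_rel×d = (-2)·(27) − (8)·(-2) = -38
since m = R²·68 − (-38)²:  R² = (1444 + 256) / 68 = 25
R = √25 = 5  ⇒  r_B = 5 − 1 = 4

rB=4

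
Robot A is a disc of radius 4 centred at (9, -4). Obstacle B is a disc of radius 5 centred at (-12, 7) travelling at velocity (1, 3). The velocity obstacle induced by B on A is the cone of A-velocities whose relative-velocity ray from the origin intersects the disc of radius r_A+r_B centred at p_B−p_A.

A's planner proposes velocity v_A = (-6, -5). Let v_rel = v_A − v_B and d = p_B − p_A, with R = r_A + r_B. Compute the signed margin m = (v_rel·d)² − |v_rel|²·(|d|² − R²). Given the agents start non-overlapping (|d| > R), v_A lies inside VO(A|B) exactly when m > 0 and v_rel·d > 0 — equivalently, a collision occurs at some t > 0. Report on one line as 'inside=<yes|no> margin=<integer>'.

d = (-21, 11),  |d|² = 562;  R = 4+5 = 9,  c = 562−9² = 481
v_rel = (-7, -8),  |v_rel|² = 113;  v_rel·d = (-7)·(-21) + (-8)·(11) = 59
113·t² − 118·t + 481 = 0  ⇒  m = 59² − 113·481 = -50872
m = -50872 < 0,  v_rel·d = 59 > 0  ⇒  outside

inside=no margin=-50872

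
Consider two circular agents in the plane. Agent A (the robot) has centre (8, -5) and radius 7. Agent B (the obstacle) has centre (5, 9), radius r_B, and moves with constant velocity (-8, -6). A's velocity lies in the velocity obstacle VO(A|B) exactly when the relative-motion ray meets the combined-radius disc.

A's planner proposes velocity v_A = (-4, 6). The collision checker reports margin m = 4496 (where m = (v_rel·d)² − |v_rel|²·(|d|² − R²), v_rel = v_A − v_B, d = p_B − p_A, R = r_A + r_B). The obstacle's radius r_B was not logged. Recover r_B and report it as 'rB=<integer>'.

m = 4496
d = (-3, 14);  v_rel = (4, 12),  |v_rel|² = 160
v_rel×d = (4)·(14) − (12)·(-3) = 92
since m = R²·160 − 92²:  R² = (8464 + 4496) / 160 = 81
R = √81 = 9  ⇒  r_B = 9 − 7 = 2

rB=2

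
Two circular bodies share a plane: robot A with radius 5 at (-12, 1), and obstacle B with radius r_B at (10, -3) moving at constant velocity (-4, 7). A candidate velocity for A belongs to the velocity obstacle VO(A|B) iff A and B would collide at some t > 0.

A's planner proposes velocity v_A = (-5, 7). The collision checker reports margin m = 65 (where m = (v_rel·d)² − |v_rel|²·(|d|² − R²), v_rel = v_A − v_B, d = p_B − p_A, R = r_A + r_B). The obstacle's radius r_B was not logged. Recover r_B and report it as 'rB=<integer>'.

m = 65
d = (22, -4);  v_rel = (-1, 0),  |v_rel|² = 1
v_rel×d = (-1)·(-4) − (0)·(22) = 4
since m = R²·1 − 4²:  R² = (16 + 65) / 1 = 81
R = √81 = 9  ⇒  r_B = 9 − 5 = 4

rB=4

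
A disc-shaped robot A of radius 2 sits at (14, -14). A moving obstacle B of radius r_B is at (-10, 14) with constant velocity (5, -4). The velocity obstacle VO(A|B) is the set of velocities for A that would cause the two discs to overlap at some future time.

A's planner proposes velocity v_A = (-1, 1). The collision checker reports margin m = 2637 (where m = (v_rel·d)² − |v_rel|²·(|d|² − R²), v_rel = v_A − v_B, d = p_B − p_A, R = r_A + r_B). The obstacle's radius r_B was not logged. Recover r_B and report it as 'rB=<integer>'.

m = 2637
d = (-24, 28);  v_rel = (-6, 5),  |v_rel|² = 61
v_rel×d = (-6)·(28) − (5)·(-24) = -48
since m = R²·61 − (-48)²:  R² = (2304 + 2637) / 61 = 81
R = √81 = 9  ⇒  r_B = 9 − 2 = 7

rB=7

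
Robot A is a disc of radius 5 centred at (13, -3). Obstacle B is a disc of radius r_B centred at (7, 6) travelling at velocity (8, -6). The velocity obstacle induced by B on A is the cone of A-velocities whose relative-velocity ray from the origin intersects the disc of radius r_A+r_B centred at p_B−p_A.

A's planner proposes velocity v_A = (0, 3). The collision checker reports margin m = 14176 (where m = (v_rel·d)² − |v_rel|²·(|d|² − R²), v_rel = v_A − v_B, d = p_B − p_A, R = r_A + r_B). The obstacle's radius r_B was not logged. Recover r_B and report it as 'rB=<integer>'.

m = 14176
d = (-6, 9);  v_rel = (-8, 9),  |v_rel|² = 145
v_rel×d = (-8)·(9) − (9)·(-6) = -18
since m = R²·145 − (-18)²:  R² = (324 + 14176) / 145 = 100
R = √100 = 10  ⇒  r_B = 10 − 5 = 5

rB=5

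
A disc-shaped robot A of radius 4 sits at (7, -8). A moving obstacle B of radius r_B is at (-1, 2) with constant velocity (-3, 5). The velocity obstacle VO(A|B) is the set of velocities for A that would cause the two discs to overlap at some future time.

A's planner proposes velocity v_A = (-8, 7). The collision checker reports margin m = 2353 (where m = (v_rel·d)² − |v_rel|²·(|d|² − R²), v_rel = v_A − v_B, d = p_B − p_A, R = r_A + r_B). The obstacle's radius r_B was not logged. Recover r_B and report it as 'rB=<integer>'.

m = 2353
d = (-8, 10);  v_rel = (-5, 2),  |v_rel|² = 29
v_rel×d = (-5)·(10) − (2)·(-8) = -34
since m = R²·29 − (-34)²:  R² = (1156 + 2353) / 29 = 121
R = √121 = 11  ⇒  r_B = 11 − 4 = 7

rB=7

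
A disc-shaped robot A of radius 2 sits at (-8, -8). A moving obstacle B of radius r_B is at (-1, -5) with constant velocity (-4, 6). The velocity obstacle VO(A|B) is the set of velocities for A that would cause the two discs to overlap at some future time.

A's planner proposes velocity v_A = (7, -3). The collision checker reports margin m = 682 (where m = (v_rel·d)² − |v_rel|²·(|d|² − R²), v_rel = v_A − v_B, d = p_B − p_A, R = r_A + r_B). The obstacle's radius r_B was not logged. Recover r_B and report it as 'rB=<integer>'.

m = 682
d = (7, 3);  v_rel = (11, -9),  |v_rel|² = 202
v_rel×d = (11)·(3) − (-9)·(7) = 96
since m = R²·202 − 96²:  R² = (9216 + 682) / 202 = 49
R = √49 = 7  ⇒  r_B = 7 − 2 = 5

rB=5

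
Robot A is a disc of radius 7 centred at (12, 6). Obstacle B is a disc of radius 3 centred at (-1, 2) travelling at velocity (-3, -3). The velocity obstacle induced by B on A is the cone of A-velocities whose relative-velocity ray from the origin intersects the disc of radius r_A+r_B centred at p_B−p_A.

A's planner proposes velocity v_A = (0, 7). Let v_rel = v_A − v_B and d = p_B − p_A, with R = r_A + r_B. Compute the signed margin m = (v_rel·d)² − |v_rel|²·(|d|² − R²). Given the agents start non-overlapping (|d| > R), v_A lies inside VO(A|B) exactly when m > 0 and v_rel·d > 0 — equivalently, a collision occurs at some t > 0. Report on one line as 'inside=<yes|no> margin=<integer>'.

d = (-13, -4),  |d|² = 185;  R = 7+3 = 10,  c = 185−10² = 85
v_rel = (3, 10),  |v_rel|² = 109;  v_rel·d = (3)·(-13) + (10)·(-4) = -79
109·t² + 158·t + 85 = 0  ⇒  m = (-79)² − 109·85 = -3024
m = -3024 < 0,  v_rel·d = -79 < 0  ⇒  outside

inside=no margin=-3024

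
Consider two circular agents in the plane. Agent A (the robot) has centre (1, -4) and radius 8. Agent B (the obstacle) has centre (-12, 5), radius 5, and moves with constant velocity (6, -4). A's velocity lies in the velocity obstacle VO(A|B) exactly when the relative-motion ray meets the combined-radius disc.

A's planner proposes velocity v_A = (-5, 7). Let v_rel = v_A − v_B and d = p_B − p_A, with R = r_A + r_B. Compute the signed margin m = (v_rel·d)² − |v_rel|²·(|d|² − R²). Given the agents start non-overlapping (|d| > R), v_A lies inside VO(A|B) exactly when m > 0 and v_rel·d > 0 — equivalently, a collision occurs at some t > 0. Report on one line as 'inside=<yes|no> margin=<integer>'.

d = (-13, 9),  |d|² = 250;  R = 8+5 = 13,  c = 250−13² = 81
v_rel = (-11, 11),  |v_rel|² = 242;  v_rel·d = (-11)·(-13) + (11)·(9) = 242
242·t² − 484·t + 81 = 0  ⇒  m = 242² − 242·81 = 38962
m = 38962 > 0,  v_rel·d = 242 > 0  ⇒  inside

inside=yes margin=38962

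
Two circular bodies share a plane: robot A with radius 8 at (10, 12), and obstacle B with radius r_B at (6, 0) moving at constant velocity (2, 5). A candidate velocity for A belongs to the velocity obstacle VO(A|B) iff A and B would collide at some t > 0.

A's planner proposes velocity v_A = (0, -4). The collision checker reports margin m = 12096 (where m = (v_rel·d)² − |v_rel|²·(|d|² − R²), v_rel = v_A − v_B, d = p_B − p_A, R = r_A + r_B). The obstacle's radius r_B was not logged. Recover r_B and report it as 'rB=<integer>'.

m = 12096
d = (-4, -12);  v_rel = (-2, -9),  |v_rel|² = 85
v_rel×d = (-2)·(-12) − (-9)·(-4) = -12
since m = R²·85 − (-12)²:  R² = (144 + 12096) / 85 = 144
R = √144 = 12  ⇒  r_B = 12 − 8 = 4

rB=4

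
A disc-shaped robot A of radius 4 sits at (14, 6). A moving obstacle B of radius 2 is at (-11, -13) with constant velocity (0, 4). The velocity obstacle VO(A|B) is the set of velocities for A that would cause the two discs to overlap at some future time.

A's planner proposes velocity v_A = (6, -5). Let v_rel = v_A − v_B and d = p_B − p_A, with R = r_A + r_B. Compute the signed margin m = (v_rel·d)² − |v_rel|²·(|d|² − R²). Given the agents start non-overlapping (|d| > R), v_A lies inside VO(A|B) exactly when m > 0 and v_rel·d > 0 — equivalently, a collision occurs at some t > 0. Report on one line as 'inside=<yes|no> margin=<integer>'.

d = (-25, -19),  |d|² = 986;  R = 4+2 = 6,  c = 986−6² = 950
v_rel = (6, -9),  |v_rel|² = 117;  v_rel·d = (6)·(-25) + (-9)·(-19) = 21
117·t² − 42·t + 950 = 0  ⇒  m = 21² − 117·950 = -110709
m = -110709 < 0,  v_rel·d = 21 > 0  ⇒  outside

inside=no margin=-110709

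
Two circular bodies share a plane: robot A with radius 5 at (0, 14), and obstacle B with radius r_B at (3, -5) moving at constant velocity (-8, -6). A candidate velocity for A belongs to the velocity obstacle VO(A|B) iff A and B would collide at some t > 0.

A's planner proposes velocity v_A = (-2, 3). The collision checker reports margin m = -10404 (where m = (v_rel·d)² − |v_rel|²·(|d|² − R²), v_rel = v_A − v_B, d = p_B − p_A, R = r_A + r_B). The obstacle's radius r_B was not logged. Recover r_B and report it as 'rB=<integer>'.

m = -10404
d = (3, -19);  v_rel = (6, 9),  |v_rel|² = 117
v_rel×d = (6)·(-19) − (9)·(3) = -141
since m = R²·117 − (-141)²:  R² = (19881 + -10404) / 117 = 81
R = √81 = 9  ⇒  r_B = 9 − 5 = 4

rB=4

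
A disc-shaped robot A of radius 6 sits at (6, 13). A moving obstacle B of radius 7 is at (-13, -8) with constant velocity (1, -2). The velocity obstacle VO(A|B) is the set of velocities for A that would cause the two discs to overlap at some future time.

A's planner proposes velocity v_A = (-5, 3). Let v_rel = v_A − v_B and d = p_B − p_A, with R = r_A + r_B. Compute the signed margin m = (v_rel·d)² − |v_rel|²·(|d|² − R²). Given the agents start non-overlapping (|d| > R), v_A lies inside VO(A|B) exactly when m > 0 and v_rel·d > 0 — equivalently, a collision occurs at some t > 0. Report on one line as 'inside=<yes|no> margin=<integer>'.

d = (-19, -21),  |d|² = 802;  R = 6+7 = 13,  c = 802−13² = 633
v_rel = (-6, 5),  |v_rel|² = 61;  v_rel·d = (-6)·(-19) + (5)·(-21) = 9
61·t² − 18·t + 633 = 0  ⇒  m = 9² − 61·633 = -38532
m = -38532 < 0,  v_rel·d = 9 > 0  ⇒  outside

inside=no margin=-38532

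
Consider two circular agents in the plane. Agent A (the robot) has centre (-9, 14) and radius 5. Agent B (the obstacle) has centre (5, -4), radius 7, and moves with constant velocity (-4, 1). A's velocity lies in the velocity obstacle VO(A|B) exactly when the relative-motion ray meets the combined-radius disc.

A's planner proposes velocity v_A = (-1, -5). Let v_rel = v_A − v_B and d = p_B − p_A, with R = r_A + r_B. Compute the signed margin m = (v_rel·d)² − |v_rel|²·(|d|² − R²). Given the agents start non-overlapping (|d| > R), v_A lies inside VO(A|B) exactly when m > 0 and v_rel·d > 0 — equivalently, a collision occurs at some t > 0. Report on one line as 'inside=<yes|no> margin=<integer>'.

d = (14, -18),  |d|² = 520;  R = 5+7 = 12,  c = 520−12² = 376
v_rel = (3, -6),  |v_rel|² = 45;  v_rel·d = (3)·(14) + (-6)·(-18) = 150
45·t² − 300·t + 376 = 0  ⇒  m = 150² − 45·376 = 5580
m = 5580 > 0,  v_rel·d = 150 > 0  ⇒  inside

inside=yes margin=5580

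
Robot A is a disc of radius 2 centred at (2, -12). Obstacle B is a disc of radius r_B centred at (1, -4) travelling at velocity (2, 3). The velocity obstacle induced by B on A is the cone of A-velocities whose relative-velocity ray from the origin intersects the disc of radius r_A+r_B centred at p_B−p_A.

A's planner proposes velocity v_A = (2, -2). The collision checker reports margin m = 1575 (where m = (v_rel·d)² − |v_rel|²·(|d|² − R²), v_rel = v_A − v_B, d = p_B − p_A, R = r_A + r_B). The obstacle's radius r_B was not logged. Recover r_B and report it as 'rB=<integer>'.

m = 1575
d = (-1, 8);  v_rel = (0, -5),  |v_rel|² = 25
v_rel×d = (0)·(8) − (-5)·(-1) = -5
since m = R²·25 − (-5)²:  R² = (25 + 1575) / 25 = 64
R = √64 = 8  ⇒  r_B = 8 − 2 = 6

rB=6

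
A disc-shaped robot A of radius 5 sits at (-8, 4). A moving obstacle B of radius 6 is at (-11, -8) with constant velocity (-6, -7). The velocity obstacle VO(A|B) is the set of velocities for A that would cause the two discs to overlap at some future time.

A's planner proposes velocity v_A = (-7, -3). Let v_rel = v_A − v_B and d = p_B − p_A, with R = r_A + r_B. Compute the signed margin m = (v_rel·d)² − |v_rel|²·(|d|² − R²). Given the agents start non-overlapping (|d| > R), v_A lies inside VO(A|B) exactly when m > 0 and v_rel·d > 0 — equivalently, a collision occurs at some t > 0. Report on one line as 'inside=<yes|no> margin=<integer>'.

d = (-3, -12),  |d|² = 153;  R = 5+6 = 11,  c = 153−11² = 32
v_rel = (-1, 4),  |v_rel|² = 17;  v_rel·d = (-1)·(-3) + (4)·(-12) = -45
17·t² + 90·t + 32 = 0  ⇒  m = (-45)² − 17·32 = 1481
m = 1481 > 0,  v_rel·d = -45 < 0  ⇒  outside

inside=no margin=1481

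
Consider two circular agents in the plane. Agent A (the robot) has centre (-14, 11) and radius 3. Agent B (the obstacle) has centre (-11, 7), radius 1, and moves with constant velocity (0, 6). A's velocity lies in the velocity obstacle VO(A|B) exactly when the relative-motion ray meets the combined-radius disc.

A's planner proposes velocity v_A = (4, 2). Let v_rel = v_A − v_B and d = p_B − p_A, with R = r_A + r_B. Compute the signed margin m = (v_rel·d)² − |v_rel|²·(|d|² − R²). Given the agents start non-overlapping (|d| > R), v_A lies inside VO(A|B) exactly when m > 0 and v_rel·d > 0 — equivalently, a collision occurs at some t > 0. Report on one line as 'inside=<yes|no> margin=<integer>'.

d = (3, -4),  |d|² = 25;  R = 3+1 = 4,  c = 25−4² = 9
v_rel = (4, -4),  |v_rel|² = 32;  v_rel·d = (4)·(3) + (-4)·(-4) = 28
32·t² − 56·t + 9 = 0  ⇒  m = 28² − 32·9 = 496
m = 496 > 0,  v_rel·d = 28 > 0  ⇒  inside

inside=yes margin=496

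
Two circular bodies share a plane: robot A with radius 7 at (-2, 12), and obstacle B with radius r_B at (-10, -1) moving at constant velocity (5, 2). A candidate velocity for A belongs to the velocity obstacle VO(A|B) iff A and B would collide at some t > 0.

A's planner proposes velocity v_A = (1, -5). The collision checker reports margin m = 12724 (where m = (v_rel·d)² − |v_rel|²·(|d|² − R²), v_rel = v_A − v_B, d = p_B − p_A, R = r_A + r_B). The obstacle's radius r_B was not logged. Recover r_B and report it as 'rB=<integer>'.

m = 12724
d = (-8, -13);  v_rel = (-4, -7),  |v_rel|² = 65
v_rel×d = (-4)·(-13) − (-7)·(-8) = -4
since m = R²·65 − (-4)²:  R² = (16 + 12724) / 65 = 196
R = √196 = 14  ⇒  r_B = 14 − 7 = 7

rB=7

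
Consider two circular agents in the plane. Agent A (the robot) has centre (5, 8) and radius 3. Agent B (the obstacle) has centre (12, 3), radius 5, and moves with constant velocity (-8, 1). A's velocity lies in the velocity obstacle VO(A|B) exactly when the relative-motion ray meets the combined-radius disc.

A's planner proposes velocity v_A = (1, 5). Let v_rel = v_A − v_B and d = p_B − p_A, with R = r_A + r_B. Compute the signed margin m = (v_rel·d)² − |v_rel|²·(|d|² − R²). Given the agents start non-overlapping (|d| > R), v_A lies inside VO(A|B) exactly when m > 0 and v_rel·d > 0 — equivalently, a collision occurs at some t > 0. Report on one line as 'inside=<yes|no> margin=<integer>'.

d = (7, -5),  |d|² = 74;  R = 3+5 = 8,  c = 74−8² = 10
v_rel = (9, 4),  |v_rel|² = 97;  v_rel·d = (9)·(7) + (4)·(-5) = 43
97·t² − 86·t + 10 = 0  ⇒  m = 43² − 97·10 = 879
m = 879 > 0,  v_rel·d = 43 > 0  ⇒  inside

inside=yes margin=879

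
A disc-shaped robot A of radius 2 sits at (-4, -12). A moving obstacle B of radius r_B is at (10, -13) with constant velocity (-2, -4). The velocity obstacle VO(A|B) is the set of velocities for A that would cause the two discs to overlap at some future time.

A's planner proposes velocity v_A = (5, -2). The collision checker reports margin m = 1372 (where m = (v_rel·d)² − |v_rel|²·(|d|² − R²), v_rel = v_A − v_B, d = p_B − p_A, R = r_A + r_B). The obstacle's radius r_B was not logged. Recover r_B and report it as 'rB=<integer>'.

m = 1372
d = (14, -1);  v_rel = (7, 2),  |v_rel|² = 53
v_rel×d = (7)·(-1) − (2)·(14) = -35
since m = R²·53 − (-35)²:  R² = (1225 + 1372) / 53 = 49
R = √49 = 7  ⇒  r_B = 7 − 2 = 5

rB=5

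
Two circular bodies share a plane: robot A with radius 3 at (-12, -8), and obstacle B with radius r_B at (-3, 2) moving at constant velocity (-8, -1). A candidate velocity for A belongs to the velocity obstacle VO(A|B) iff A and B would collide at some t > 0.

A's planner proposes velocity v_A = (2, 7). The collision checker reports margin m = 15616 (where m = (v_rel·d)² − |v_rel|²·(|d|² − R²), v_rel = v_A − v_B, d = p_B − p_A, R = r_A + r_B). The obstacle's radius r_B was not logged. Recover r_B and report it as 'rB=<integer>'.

m = 15616
d = (9, 10);  v_rel = (10, 8),  |v_rel|² = 164
v_rel×d = (10)·(10) − (8)·(9) = 28
since m = R²·164 − 28²:  R² = (784 + 15616) / 164 = 100
R = √100 = 10  ⇒  r_B = 10 − 3 = 7

rB=7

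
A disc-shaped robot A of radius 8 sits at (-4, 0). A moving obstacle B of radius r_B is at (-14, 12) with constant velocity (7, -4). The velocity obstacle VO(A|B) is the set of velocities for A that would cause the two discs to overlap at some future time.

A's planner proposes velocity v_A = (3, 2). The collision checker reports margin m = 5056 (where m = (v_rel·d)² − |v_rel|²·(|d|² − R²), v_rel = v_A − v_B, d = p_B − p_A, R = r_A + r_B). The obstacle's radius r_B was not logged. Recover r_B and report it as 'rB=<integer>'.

m = 5056
d = (-10, 12);  v_rel = (-4, 6),  |v_rel|² = 52
v_rel×d = (-4)·(12) − (6)·(-10) = 12
since m = R²·52 − 12²:  R² = (144 + 5056) / 52 = 100
R = √100 = 10  ⇒  r_B = 10 − 8 = 2

rB=2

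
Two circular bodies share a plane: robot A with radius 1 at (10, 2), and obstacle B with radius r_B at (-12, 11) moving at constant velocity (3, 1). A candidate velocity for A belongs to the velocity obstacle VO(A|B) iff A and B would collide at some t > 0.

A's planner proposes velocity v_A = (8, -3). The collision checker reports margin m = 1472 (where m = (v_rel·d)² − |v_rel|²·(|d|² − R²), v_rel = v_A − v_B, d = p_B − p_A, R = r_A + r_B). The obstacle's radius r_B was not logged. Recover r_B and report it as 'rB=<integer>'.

m = 1472
d = (-22, 9);  v_rel = (5, -4),  |v_rel|² = 41
v_rel×d = (5)·(9) − (-4)·(-22) = -43
since m = R²·41 − (-43)²:  R² = (1849 + 1472) / 41 = 81
R = √81 = 9  ⇒  r_B = 9 − 1 = 8

rB=8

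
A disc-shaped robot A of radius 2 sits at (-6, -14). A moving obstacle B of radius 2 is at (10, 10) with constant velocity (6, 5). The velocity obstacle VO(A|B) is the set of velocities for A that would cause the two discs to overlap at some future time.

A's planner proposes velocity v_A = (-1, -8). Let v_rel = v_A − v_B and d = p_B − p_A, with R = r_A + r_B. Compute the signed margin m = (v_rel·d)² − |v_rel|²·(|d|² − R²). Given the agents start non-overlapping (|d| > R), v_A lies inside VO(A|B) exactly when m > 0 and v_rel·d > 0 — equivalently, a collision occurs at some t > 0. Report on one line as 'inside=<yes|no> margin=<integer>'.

d = (16, 24),  |d|² = 832;  R = 2+2 = 4,  c = 832−4² = 816
v_rel = (-7, -13),  |v_rel|² = 218;  v_rel·d = (-7)·(16) + (-13)·(24) = -424
218·t² + 848·t + 816 = 0  ⇒  m = (-424)² − 218·816 = 1888
m = 1888 > 0,  v_rel·d = -424 < 0  ⇒  outside

inside=no margin=1888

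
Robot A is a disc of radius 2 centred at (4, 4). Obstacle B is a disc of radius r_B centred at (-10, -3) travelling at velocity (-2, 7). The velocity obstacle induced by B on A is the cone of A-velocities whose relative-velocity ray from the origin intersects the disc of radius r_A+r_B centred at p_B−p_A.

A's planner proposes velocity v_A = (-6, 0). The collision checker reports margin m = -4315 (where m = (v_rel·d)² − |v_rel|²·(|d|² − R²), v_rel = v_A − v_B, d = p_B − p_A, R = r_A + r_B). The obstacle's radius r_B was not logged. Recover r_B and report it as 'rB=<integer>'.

m = -4315
d = (-14, -7);  v_rel = (-4, -7),  |v_rel|² = 65
v_rel×d = (-4)·(-7) − (-7)·(-14) = -70
since m = R²·65 − (-70)²:  R² = (4900 + -4315) / 65 = 9
R = √9 = 3  ⇒  r_B = 3 − 2 = 1

rB=1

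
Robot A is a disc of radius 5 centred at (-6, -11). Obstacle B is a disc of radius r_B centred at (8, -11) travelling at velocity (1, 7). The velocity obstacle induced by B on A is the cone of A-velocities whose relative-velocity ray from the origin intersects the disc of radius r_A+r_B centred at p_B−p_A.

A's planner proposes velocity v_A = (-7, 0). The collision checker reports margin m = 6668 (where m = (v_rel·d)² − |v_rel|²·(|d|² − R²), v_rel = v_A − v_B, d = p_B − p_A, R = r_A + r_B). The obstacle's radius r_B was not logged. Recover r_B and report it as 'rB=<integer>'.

m = 6668
d = (14, 0);  v_rel = (-8, -7),  |v_rel|² = 113
v_rel×d = (-8)·(0) − (-7)·(14) = 98
since m = R²·113 − 98²:  R² = (9604 + 6668) / 113 = 144
R = √144 = 12  ⇒  r_B = 12 − 5 = 7

rB=7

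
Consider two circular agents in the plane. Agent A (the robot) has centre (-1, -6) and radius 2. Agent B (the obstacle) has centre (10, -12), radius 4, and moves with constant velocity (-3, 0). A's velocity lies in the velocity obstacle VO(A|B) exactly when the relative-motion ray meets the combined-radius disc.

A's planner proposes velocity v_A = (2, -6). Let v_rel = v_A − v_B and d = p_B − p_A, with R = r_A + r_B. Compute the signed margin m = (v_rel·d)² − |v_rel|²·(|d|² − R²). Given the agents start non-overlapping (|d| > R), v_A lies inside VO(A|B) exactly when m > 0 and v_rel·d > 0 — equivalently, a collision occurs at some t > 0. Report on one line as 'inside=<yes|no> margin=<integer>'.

d = (11, -6),  |d|² = 157;  R = 2+4 = 6,  c = 157−6² = 121
v_rel = (5, -6),  |v_rel|² = 61;  v_rel·d = (5)·(11) + (-6)·(-6) = 91
61·t² − 182·t + 121 = 0  ⇒  m = 91² − 61·121 = 900
m = 900 > 0,  v_rel·d = 91 > 0  ⇒  inside

inside=yes margin=900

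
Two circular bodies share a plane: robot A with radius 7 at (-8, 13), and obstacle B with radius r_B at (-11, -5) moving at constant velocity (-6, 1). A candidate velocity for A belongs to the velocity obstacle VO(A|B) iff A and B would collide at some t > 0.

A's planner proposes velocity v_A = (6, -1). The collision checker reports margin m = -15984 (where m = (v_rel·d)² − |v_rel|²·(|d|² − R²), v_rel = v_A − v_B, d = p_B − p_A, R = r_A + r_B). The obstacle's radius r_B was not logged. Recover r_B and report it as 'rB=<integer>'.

m = -15984
d = (-3, -18);  v_rel = (12, -2),  |v_rel|² = 148
v_rel×d = (12)·(-18) − (-2)·(-3) = -222
since m = R²·148 − (-222)²:  R² = (49284 + -15984) / 148 = 225
R = √225 = 15  ⇒  r_B = 15 − 7 = 8

rB=8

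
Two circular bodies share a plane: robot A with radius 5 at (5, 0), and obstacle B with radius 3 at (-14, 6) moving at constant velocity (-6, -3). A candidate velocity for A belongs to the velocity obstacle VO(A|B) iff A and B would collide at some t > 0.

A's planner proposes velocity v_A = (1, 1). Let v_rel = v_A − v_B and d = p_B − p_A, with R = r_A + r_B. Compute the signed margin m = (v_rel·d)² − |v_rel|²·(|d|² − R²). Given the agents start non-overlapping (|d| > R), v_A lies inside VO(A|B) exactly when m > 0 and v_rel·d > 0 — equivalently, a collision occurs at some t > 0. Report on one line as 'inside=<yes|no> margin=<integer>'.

d = (-19, 6),  |d|² = 397;  R = 5+3 = 8,  c = 397−8² = 333
v_rel = (7, 4),  |v_rel|² = 65;  v_rel·d = (7)·(-19) + (4)·(6) = -109
65·t² + 218·t + 333 = 0  ⇒  m = (-109)² − 65·333 = -9764
m = -9764 < 0,  v_rel·d = -109 < 0  ⇒  outside

inside=no margin=-9764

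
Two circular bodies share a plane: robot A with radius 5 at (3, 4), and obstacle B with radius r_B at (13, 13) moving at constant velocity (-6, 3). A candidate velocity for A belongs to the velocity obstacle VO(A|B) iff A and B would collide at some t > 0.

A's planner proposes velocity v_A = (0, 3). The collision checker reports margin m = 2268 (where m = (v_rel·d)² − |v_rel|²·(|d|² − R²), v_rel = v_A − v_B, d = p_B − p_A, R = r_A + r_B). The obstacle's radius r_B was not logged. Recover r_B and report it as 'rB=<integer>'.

m = 2268
d = (10, 9);  v_rel = (6, 0),  |v_rel|² = 36
v_rel×d = (6)·(9) − (0)·(10) = 54
since m = R²·36 − 54²:  R² = (2916 + 2268) / 36 = 144
R = √144 = 12  ⇒  r_B = 12 − 5 = 7

rB=7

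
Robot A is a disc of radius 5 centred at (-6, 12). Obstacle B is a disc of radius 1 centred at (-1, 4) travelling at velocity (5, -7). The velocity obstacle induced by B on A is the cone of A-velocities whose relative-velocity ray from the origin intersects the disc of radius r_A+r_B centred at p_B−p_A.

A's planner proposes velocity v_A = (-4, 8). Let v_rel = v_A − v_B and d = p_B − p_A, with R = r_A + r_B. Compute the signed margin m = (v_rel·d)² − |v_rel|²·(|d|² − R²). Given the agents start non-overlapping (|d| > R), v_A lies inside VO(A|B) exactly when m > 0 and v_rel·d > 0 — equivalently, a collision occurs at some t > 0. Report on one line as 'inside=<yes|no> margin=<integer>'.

d = (5, -8),  |d|² = 89;  R = 5+1 = 6,  c = 89−6² = 53
v_rel = (-9, 15),  |v_rel|² = 306;  v_rel·d = (-9)·(5) + (15)·(-8) = -165
306·t² + 330·t + 53 = 0  ⇒  m = (-165)² − 306·53 = 11007
m = 11007 > 0,  v_rel·d = -165 < 0  ⇒  outside

inside=no margin=11007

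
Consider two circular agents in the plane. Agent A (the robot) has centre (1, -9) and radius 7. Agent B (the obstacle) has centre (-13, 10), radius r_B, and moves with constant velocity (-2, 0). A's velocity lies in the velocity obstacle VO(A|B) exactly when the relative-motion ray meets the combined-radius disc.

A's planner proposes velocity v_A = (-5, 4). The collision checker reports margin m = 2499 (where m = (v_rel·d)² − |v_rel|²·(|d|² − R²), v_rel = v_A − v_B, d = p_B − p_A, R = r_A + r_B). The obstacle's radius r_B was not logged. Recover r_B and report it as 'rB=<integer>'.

m = 2499
d = (-14, 19);  v_rel = (-3, 4),  |v_rel|² = 25
v_rel×d = (-3)·(19) − (4)·(-14) = -1
since m = R²·25 − (-1)²:  R² = (1 + 2499) / 25 = 100
R = √100 = 10  ⇒  r_B = 10 − 7 = 3

rB=3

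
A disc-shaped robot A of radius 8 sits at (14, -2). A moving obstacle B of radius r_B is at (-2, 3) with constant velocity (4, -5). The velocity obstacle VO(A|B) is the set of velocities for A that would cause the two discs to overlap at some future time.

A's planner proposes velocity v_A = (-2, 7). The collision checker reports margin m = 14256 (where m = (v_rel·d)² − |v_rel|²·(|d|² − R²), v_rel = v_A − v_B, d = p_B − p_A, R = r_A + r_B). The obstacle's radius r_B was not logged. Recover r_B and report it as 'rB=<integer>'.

m = 14256
d = (-16, 5);  v_rel = (-6, 12),  |v_rel|² = 180
v_rel×d = (-6)·(5) − (12)·(-16) = 162
since m = R²·180 − 162²:  R² = (26244 + 14256) / 180 = 225
R = √225 = 15  ⇒  r_B = 15 − 8 = 7

rB=7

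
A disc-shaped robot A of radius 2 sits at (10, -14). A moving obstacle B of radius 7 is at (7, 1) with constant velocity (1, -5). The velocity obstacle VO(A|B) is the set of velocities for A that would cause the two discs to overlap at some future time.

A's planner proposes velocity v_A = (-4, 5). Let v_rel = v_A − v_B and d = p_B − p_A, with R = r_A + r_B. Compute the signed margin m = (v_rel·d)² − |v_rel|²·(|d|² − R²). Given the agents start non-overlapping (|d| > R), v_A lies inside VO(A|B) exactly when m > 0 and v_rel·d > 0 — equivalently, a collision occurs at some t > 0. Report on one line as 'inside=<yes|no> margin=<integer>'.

d = (-3, 15),  |d|² = 234;  R = 2+7 = 9,  c = 234−9² = 153
v_rel = (-5, 10),  |v_rel|² = 125;  v_rel·d = (-5)·(-3) + (10)·(15) = 165
125·t² − 330·t + 153 = 0  ⇒  m = 165² − 125·153 = 8100
m = 8100 > 0,  v_rel·d = 165 > 0  ⇒  inside

inside=yes margin=8100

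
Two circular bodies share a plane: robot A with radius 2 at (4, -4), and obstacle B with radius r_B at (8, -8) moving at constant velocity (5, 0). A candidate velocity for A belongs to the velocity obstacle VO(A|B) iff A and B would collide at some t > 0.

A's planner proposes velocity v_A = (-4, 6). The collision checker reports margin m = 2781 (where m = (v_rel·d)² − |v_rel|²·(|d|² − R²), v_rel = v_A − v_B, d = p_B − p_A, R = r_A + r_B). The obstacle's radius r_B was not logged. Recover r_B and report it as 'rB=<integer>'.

m = 2781
d = (4, -4);  v_rel = (-9, 6),  |v_rel|² = 117
v_rel×d = (-9)·(-4) − (6)·(4) = 12
since m = R²·117 − 12²:  R² = (144 + 2781) / 117 = 25
R = √25 = 5  ⇒  r_B = 5 − 2 = 3

rB=3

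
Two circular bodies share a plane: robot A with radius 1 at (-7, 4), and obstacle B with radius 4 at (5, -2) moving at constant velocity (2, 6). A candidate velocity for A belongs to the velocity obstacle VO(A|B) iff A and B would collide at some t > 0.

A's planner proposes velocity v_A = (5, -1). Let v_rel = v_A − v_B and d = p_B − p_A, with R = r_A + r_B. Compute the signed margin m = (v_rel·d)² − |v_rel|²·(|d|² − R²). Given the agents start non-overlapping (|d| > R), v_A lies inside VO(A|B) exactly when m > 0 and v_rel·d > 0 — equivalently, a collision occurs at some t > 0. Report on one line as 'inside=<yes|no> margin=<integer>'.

d = (12, -6),  |d|² = 180;  R = 1+4 = 5,  c = 180−5² = 155
v_rel = (3, -7),  |v_rel|² = 58;  v_rel·d = (3)·(12) + (-7)·(-6) = 78
58·t² − 156·t + 155 = 0  ⇒  m = 78² − 58·155 = -2906
m = -2906 < 0,  v_rel·d = 78 > 0  ⇒  outside

inside=no margin=-2906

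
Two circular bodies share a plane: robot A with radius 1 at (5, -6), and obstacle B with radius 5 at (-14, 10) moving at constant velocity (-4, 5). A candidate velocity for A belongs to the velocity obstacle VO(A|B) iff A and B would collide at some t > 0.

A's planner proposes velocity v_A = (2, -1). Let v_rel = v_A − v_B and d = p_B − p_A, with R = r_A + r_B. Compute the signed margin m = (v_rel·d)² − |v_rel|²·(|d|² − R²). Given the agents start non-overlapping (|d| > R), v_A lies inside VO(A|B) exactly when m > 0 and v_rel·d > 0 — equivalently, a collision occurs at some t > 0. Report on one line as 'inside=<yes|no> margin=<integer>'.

d = (-19, 16),  |d|² = 617;  R = 1+5 = 6,  c = 617−6² = 581
v_rel = (6, -6),  |v_rel|² = 72;  v_rel·d = (6)·(-19) + (-6)·(16) = -210
72·t² + 420·t + 581 = 0  ⇒  m = (-210)² − 72·581 = 2268
m = 2268 > 0,  v_rel·d = -210 < 0  ⇒  outside

inside=no margin=2268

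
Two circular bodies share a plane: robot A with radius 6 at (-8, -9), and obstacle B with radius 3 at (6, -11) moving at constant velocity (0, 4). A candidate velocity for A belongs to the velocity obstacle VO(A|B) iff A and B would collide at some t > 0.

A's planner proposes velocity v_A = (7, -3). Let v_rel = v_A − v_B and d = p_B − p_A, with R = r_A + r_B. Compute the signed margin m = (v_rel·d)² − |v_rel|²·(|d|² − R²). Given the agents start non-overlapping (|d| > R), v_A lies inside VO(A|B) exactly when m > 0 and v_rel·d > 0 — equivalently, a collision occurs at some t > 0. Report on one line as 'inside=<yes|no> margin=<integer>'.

d = (14, -2),  |d|² = 200;  R = 6+3 = 9,  c = 200−9² = 119
v_rel = (7, -7),  |v_rel|² = 98;  v_rel·d = (7)·(14) + (-7)·(-2) = 112
98·t² − 224·t + 119 = 0  ⇒  m = 112² − 98·119 = 882
m = 882 > 0,  v_rel·d = 112 > 0  ⇒  inside

inside=yes margin=882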